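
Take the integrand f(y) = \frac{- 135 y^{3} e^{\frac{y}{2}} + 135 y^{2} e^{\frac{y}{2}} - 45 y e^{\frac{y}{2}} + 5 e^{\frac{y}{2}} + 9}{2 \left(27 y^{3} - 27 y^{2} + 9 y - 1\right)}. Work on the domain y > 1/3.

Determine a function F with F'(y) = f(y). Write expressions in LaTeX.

Recover f(y) by differentiating a candidate F(y); any mismatch rules it out.
Check: d/dy[- 5 e^{\frac{y}{2}} - \frac{3}{36 y^{2} - 24 y + 4}] = \frac{- 135 y^{3} e^{\frac{y}{2}} + 135 y^{2} e^{\frac{y}{2}} - 45 y e^{\frac{y}{2}} + 5 e^{\frac{y}{2}} + 9}{54 y^{3} - 54 y^{2} + 18 y - 2}, which equals f(y).

An antiderivative is F(y) = - 5 e^{\frac{y}{2}} - \frac{3}{36 y^{2} - 24 y + 4}.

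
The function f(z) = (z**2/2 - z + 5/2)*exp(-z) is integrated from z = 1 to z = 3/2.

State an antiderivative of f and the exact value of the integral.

Recognize the product-rule pattern: f = u'v + uv' with u = -z**2/2 - 5/2, v = exp(-z), so integration by parts undoes it.
F(z) = (-z**2 - 5)*exp(-z)/2 is an antiderivative of f.
Check: d/dz[(-z**2 - 5)*exp(-z)/2] = (z**2 - 2*z + 5)*exp(-z)/2, which equals f(z).
F(3/2) = -29*exp(-3/2)/8; F(1) = -3*exp(-1).
Integral = F(3/2) - F(1) = -29*exp(-3/2)/8 + 3*exp(-1).

Antiderivative: F(z) = (-z**2 - 5)*exp(-z)/2; value = -29*exp(-3/2)/8 + 3*exp(-1)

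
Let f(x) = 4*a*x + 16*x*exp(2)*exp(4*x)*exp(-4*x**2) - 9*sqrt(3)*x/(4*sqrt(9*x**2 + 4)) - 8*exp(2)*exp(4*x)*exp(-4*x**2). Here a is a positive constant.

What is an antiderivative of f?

An antiderivative is F(x) = (8*a*x**2 - sqrt(3)*sqrt(9*x**2 + 4) - 8*exp(2)*exp(4*x)*exp(-4*x**2))/4.

The integrand splits into summands that can be handled one at a time.
Check: d/dx[(8*a*x**2 - sqrt(3)*sqrt(9*x**2 + 4) - 8*exp(2)*exp(4*x)*exp(-4*x**2))/4] = (16*a*x*sqrt(9*x**2 + 4)*exp(4*x**2) + 64*x*sqrt(9*x**2 + 4)*exp(2)*exp(4*x) - 9*sqrt(3)*x*exp(4*x**2) - 32*sqrt(9*x**2 + 4)*exp(2)*exp(4*x))*exp(-4*x**2)/(4*sqrt(9*x**2 + 4)), which equals f(x).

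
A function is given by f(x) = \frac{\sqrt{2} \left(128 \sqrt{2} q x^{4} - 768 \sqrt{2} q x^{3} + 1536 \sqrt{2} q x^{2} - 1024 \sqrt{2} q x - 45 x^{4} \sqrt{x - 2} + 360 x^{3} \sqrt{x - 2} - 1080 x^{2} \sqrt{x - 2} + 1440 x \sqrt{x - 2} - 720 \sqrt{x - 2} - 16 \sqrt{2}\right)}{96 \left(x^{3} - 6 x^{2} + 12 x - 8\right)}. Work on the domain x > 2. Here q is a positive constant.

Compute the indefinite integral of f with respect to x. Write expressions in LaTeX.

A candidate is checked by its d/dx: the result must match f(x).
Check: d/dx[\frac{32 \sqrt{2} q x^{4} - 128 \sqrt{2} q x^{3} + 128 \sqrt{2} q x^{2} - 9 x^{4} \sqrt{x - 2} + 72 x^{3} \sqrt{x - 2} - 216 x^{2} \sqrt{x - 2} + 288 x \sqrt{x - 2} - 144 \sqrt{x - 2} + 4 \sqrt{2}}{24 \sqrt{2} x^{2} - 96 \sqrt{2} x + 96 \sqrt{2}}] = \frac{256 q x^{4} \sqrt{x - 2} - 1536 q x^{3} \sqrt{x - 2} + 3072 q x^{2} \sqrt{x - 2} - 2048 q x \sqrt{x - 2} - 45 \sqrt{2} x^{5} + 450 \sqrt{2} x^{4} - 1800 \sqrt{2} x^{3} + 3600 \sqrt{2} x^{2} - 3600 \sqrt{2} x - 32 \sqrt{x - 2} + 1440 \sqrt{2}}{96 x^{3} \sqrt{x - 2} - 576 x^{2} \sqrt{x - 2} + 1152 x \sqrt{x - 2} - 768 \sqrt{x - 2}}, which equals f(x).

F(x) = \frac{32 \sqrt{2} q x^{4} - 128 \sqrt{2} q x^{3} + 128 \sqrt{2} q x^{2} - 9 x^{4} \sqrt{x - 2} + 72 x^{3} \sqrt{x - 2} - 216 x^{2} \sqrt{x - 2} + 288 x \sqrt{x - 2} - 144 \sqrt{x - 2} + 4 \sqrt{2}}{24 \sqrt{2} x^{2} - 96 \sqrt{2} x + 96 \sqrt{2}} + C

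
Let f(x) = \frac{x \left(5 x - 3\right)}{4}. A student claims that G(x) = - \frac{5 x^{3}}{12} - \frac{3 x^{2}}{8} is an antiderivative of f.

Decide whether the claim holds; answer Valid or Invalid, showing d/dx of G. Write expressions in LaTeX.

d/dx[G] = - \frac{5 x^{2}}{4} - \frac{3 x}{4}
d/dx[G] - f(x) = - \frac{5 x^{2}}{2} != 0.

Invalid: d/dx[G] - f = - \frac{5 x^{2}}{2}, which is not 0.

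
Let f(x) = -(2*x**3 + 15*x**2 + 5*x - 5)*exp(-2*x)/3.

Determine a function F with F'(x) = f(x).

Recognize the product-rule pattern: f = u'v + uv' with u = x**3/3 + 3*x**2 + 23*x/6 + 13/12, v = exp(-2*x), so integration by parts undoes it.
Check: d/dx[(4*x**3 + 36*x**2 + 46*x + 13)*exp(-2*x)/12] = (-2*x**3 - 15*x**2 - 5*x + 5)*exp(-2*x)/3, which equals f(x).

An antiderivative is F(x) = (4*x**3 + 36*x**2 + 46*x + 13)*exp(-2*x)/12.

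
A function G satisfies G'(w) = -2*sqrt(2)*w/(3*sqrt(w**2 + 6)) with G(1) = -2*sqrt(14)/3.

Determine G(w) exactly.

G'(w) matches the chain-rule pattern g'(h)*h' with inner function h(w) = w**2/2 + 3; substituting u = h(w) collapses the integral.
A general antiderivative is -4*sqrt(w**2/2 + 3)/3 + C.
The condition gives C = -2*sqrt(14)/3 - (-2*sqrt(14)/3) = 0.
So G(w) = -2*sqrt(2)*sqrt(w**2 + 6)/3.
Check: d/dw[-2*sqrt(2)*sqrt(w**2 + 6)/3] = -2*sqrt(2)*w/(3*sqrt(w**2 + 6)) = G'(w).

G(w) = -2*sqrt(2)*sqrt(w**2 + 6)/3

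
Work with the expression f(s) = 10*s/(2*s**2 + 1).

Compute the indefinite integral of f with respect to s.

f matches the chain-rule pattern g'(h)*h' with inner function h(s) = 3*s**2 + 3/2; substituting u = h(s) collapses the integral.
Check: d/ds[5*log(3*s**2 + 3/2)/2] = 10*s/(2*s**2 + 1) = f(s).

F(s) = 5*log(3*s**2 + 3/2)/2 + C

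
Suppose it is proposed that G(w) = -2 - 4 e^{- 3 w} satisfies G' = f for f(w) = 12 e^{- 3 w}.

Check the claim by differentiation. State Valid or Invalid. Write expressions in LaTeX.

d/dw[G] = 12 e^{- 3 w}
This equals f(w) exactly, so the claim holds.

Valid - differentiating G returns exactly f.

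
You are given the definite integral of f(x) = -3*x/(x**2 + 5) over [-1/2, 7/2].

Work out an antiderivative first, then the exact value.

The substitution u = x**2 + 5 works: f is exactly (dF/du)*(du/dx) for that inner function.
F(x) = -3*log(x**2 + 5)/2 is an antiderivative of f.
Check: d/dx[-3*log(x**2 + 5)/2] = -3*x/(x**2 + 5) = f(x).
F(7/2) = -3*log(69/4)/2; F(-1/2) = -3*log(21/4)/2.
Integral = F(7/2) - F(-1/2) = -3*log(69/4)/2 + 3*log(21/4)/2.

Antiderivative: F(x) = -3*log(x**2 + 5)/2; value = -3*log(69/4)/2 + 3*log(21/4)/2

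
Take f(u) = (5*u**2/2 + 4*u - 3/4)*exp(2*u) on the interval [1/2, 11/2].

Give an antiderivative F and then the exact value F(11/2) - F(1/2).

Antiderivative: F(u) = (5*u**2 + 3*u - 3)*exp(2*u)/4; value = exp(1)/16 + 659*exp(11)/16

Recognize the product-rule pattern: f = v'r + vr' with v = 5*u**2/4 + 3*u/4 - 3/4, r = exp(2*u), so integration by parts undoes it.
F(u) = (5*u**2 + 3*u - 3)*exp(2*u)/4 is an antiderivative of f.
Check: d/du[(5*u**2 + 3*u - 3)*exp(2*u)/4] = 5*u**2*exp(2*u)/2 + 4*u*exp(2*u) - 3*exp(2*u)/4, which equals f(u).
F(11/2) = 659*exp(11)/16; F(1/2) = -exp(1)/16.
Integral = F(11/2) - F(1/2) = exp(1)/16 + 659*exp(11)/16.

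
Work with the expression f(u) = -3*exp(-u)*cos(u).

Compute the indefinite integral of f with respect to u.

F(u) = 3*(-sin(u) + cos(u))*exp(-u)/2 + C

A first test for any F(u): its u-derivative must equal f(u) identically.
Check: d/du[3*(-sin(u) + cos(u))*exp(-u)/2] = -3*exp(-u)*cos(u) = f(u).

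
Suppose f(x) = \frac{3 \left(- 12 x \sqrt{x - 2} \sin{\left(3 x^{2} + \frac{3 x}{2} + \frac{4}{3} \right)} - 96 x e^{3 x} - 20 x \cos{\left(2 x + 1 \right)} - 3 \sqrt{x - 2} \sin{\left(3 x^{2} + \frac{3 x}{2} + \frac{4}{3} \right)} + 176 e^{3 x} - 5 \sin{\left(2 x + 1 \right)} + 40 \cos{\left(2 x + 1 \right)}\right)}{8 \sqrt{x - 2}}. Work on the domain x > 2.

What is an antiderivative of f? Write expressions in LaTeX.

An antiderivative is F(x) = \frac{3 \left(- \sqrt{x - 2} \left(16 e^{3 x} + 5 \sin{\left(2 x + 1 \right)}\right) + \cos{\left(3 x^{2} + \frac{3 x}{2} + \frac{4}{3} \right)}\right)}{4}.

Whatever form F(x) takes, F'(x) = f(x) is non-negotiable.
Check: d/dx[\frac{3 \left(- \sqrt{x - 2} \left(16 e^{3 x} + 5 \sin{\left(2 x + 1 \right)}\right) + \cos{\left(3 x^{2} + \frac{3 x}{2} + \frac{4}{3} \right)}\right)}{4}] = \frac{- 36 x \sqrt{x - 2} \sin{\left(3 x^{2} + \frac{3 x}{2} + \frac{4}{3} \right)} - 288 x e^{3 x} - 60 x \cos{\left(2 x + 1 \right)} - 9 \sqrt{x - 2} \sin{\left(3 x^{2} + \frac{3 x}{2} + \frac{4}{3} \right)} + 528 e^{3 x} - 15 \sin{\left(2 x + 1 \right)} + 120 \cos{\left(2 x + 1 \right)}}{8 \sqrt{x - 2}}, which equals f(x).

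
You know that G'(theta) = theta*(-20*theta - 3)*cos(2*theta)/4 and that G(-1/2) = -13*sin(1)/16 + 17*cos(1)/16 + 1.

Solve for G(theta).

G(theta) = (-40*theta**2*sin(2*theta) - 6*theta*sin(2*theta) - 40*theta*cos(2*theta) + 20*sin(2*theta) - 3*cos(2*theta) + 16)/16

For G(theta) to be correct, d/dtheta[G] must agree with the stated G'(theta) identically.
A general antiderivative is -5*theta**2*sin(2*theta)/2 - 3*theta*sin(2*theta)/8 - 5*theta*cos(2*theta)/2 + 5*sin(2*theta)/4 - 3*cos(2*theta)/16 + C.
The condition gives C = -13*sin(1)/16 + 17*cos(1)/16 + 1 - (-13*sin(1)/16 + 17*cos(1)/16) = 1.
So G(theta) = (-40*theta**2*sin(2*theta) - 6*theta*sin(2*theta) - 40*theta*cos(2*theta) + 20*sin(2*theta) - 3*cos(2*theta) + 16)/16.
Check: d/dtheta[(-40*theta**2*sin(2*theta) - 6*theta*sin(2*theta) - 40*theta*cos(2*theta) + 20*sin(2*theta) - 3*cos(2*theta) + 16)/16] = -5*theta**2*cos(2*theta) - 3*theta*cos(2*theta)/4, which equals G'(theta).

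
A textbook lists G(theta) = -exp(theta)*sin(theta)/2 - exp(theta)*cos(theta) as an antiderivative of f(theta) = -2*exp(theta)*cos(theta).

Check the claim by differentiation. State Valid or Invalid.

Invalid: d/dtheta[G] - f = exp(theta)*sin(theta)/2 + exp(theta)*cos(theta)/2, which is not 0.

d/dtheta[G] = exp(theta)*sin(theta)/2 - 3*exp(theta)*cos(theta)/2
d/dtheta[G] - f(theta) = exp(theta)*sin(theta)/2 + exp(theta)*cos(theta)/2 != 0.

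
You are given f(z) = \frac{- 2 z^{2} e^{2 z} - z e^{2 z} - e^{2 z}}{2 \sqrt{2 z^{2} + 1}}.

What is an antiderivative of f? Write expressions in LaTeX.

An antiderivative is F(z) = - \frac{\sqrt{2 z^{2} + 1} e^{2 z}}{4}.

Recognize the product-rule pattern: f = u'v + uv' with u = - \frac{\sqrt{2 z^{2} + 1}}{4}, v = e^{2 z}, so integration by parts undoes it.
Check: d/dz[- \frac{\sqrt{2 z^{2} + 1} e^{2 z}}{4}] = \frac{- 2 z^{2} e^{2 z} - z e^{2 z} - e^{2 z}}{2 \sqrt{2 z^{2} + 1}} = f(z).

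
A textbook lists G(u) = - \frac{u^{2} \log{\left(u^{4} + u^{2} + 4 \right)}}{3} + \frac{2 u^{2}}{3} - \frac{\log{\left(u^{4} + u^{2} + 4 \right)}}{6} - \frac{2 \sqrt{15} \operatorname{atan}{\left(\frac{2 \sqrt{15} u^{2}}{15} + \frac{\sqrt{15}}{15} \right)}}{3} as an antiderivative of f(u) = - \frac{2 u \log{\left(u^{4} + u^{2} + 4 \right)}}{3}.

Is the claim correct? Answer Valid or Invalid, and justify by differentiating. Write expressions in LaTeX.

Invalid: d/du[G] - f = - \frac{5 u}{u^{4} + u^{2} + 4}, which is not 0.

d/du[G] = \frac{- 2 u^{5} \log{\left(u^{4} + u^{2} + 4 \right)} - 2 u^{3} \log{\left(u^{4} + u^{2} + 4 \right)} - 8 u \log{\left(u^{4} + u^{2} + 4 \right)} - 15 u}{3 u^{4} + 3 u^{2} + 12}
d/du[G] - f(u) = - \frac{5 u}{u^{4} + u^{2} + 4} != 0.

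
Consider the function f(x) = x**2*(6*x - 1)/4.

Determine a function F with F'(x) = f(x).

Whatever form F(x) takes, F'(x) = f(x) is non-negotiable.
Check: d/dx[x**3*(9*x - 2)/24] = 3*x**3/2 - x**2/4, which equals f(x).

An antiderivative is F(x) = x**3*(9*x - 2)/24.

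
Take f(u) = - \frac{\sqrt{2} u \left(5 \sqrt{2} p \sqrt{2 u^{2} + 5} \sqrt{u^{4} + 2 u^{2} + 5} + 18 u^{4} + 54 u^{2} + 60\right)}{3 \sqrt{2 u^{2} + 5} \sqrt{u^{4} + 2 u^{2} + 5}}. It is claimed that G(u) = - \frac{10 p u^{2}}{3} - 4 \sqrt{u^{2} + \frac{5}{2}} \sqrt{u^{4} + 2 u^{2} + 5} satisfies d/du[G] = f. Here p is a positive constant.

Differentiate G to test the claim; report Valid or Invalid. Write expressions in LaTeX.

d/du[G] = \frac{\sqrt{2} \left(- 20 \sqrt{2} p u \sqrt{2 u^{2} + 5} \sqrt{u^{4} + 2 u^{2} + 5} - 72 u^{5} - 216 u^{3} - 240 u\right)}{6 \sqrt{2 u^{2} + 5} \sqrt{u^{4} + 2 u^{2} + 5}}
d/du[G] - f(u) = \frac{- 20 \sqrt{2} p u^{7} - 90 \sqrt{2} p u^{5} - 200 \sqrt{2} p u^{3} - 250 \sqrt{2} p u - 36 u^{5} \sqrt{2 u^{2} + 5} \sqrt{u^{4} + 2 u^{2} + 5} - 108 u^{3} \sqrt{2 u^{2} + 5} \sqrt{u^{4} + 2 u^{2} + 5} - 120 u \sqrt{2 u^{2} + 5} \sqrt{u^{4} + 2 u^{2} + 5}}{6 \sqrt{2} u^{6} + 27 \sqrt{2} u^{4} + 60 \sqrt{2} u^{2} + 75 \sqrt{2}} != 0.

Invalid: d/du[G] - f = \frac{- 20 \sqrt{2} p u^{7} - 90 \sqrt{2} p u^{5} - 200 \sqrt{2} p u^{3} - 250 \sqrt{2} p u - 36 u^{5} \sqrt{2 u^{2} + 5} \sqrt{u^{4} + 2 u^{2} + 5} - 108 u^{3} \sqrt{2 u^{2} + 5} \sqrt{u^{4} + 2 u^{2} + 5} - 120 u \sqrt{2 u^{2} + 5} \sqrt{u^{4} + 2 u^{2} + 5}}{6 \sqrt{2} u^{6} + 27 \sqrt{2} u^{4} + 60 \sqrt{2} u^{2} + 75 \sqrt{2}}, which is not 0.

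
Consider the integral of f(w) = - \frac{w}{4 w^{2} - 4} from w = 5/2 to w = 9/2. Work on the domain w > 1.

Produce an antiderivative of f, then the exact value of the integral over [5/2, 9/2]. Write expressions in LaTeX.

Factor the denominator (4 \left(w - 1\right) \left(w + 1\right)) and decompose: f = - \frac{1}{8 \left(w + 1\right)} - \frac{1}{8 \left(w - 1\right)}; each piece integrates to a log, atan, or power term.
F(w) = - \frac{\log{\left(w^{2} - 1 \right)}}{8} is an antiderivative of f.
Check: d/dw[- \frac{\log{\left(w^{2} - 1 \right)}}{8}] = - \frac{w}{4 w^{2} - 4} = f(w).
F(9/2) = - \frac{\log{\left(\frac{77}{4} \right)}}{8}; F(5/2) = - \frac{\log{\left(\frac{21}{4} \right)}}{8}.
Integral = F(9/2) - F(5/2) = - \frac{\log{\left(\frac{77}{4} \right)}}{8} + \frac{\log{\left(\frac{21}{4} \right)}}{8}.

Antiderivative: F(w) = - \frac{\log{\left(w^{2} - 1 \right)}}{8}; value = - \frac{\log{\left(\frac{77}{4} \right)}}{8} + \frac{\log{\left(\frac{21}{4} \right)}}{8}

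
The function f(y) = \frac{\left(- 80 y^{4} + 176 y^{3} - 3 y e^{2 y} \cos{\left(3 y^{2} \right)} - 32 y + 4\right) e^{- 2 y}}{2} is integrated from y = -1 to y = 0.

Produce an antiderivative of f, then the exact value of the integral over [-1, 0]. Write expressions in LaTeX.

Differentiate the proposed F(y) back; it has to land on f(y) exactly.
F(y) = 20 y^{4} e^{- 2 y} - 4 y^{3} e^{- 2 y} - 6 y^{2} e^{- 2 y} + 2 y e^{- 2 y} - \frac{\sin{\left(3 y^{2} \right)}}{4} is an antiderivative of f.
Check: d/dy[20 y^{4} e^{- 2 y} - 4 y^{3} e^{- 2 y} - 6 y^{2} e^{- 2 y} + 2 y e^{- 2 y} - \frac{\sin{\left(3 y^{2} \right)}}{4}] = \frac{\left(- 80 y^{4} + 176 y^{3} - 3 y e^{2 y} \cos{\left(3 y^{2} \right)} - 32 y + 4\right) e^{- 2 y}}{2} = f(y).
F(0) = 0; F(-1) = - \frac{\sin{\left(3 \right)}}{4} + 16 e^{2}.
Integral = F(0) - F(-1) = - 16 e^{2} + \frac{\sin{\left(3 \right)}}{4}.

Antiderivative: F(y) = 20 y^{4} e^{- 2 y} - 4 y^{3} e^{- 2 y} - 6 y^{2} e^{- 2 y} + 2 y e^{- 2 y} - \frac{\sin{\left(3 y^{2} \right)}}{4}; value = - 16 e^{2} + \frac{\sin{\left(3 \right)}}{4}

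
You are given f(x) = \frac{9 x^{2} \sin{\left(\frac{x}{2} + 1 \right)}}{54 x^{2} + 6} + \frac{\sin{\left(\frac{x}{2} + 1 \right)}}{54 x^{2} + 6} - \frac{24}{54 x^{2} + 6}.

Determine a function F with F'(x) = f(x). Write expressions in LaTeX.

An antiderivative is F(x) = - \frac{\cos{\left(\frac{x}{2} + 1 \right)} + 4 \operatorname{atan}{\left(3 x \right)}}{3}.

Integrate term by term and add the pieces.
Check: d/dx[- \frac{\cos{\left(\frac{x}{2} + 1 \right)} + 4 \operatorname{atan}{\left(3 x \right)}}{3}] = \frac{9 x^{2} \sin{\left(\frac{x}{2} + 1 \right)} + \sin{\left(\frac{x}{2} + 1 \right)} - 24}{54 x^{2} + 6}, which equals f(x).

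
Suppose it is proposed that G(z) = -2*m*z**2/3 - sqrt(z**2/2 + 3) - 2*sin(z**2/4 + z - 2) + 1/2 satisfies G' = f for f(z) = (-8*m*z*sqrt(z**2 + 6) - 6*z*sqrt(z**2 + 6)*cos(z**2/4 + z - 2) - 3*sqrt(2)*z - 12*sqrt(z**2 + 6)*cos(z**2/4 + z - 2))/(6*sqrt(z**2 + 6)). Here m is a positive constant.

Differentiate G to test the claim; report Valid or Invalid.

Valid - differentiating G returns exactly f.

d/dz[G] = (-8*m*z*sqrt(z**2 + 6) - 6*z*sqrt(z**2 + 6)*cos(z**2/4 + z - 2) - 3*sqrt(2)*z - 12*sqrt(z**2 + 6)*cos(z**2/4 + z - 2))/(6*sqrt(z**2 + 6))
This equals f(z) exactly, so the claim holds.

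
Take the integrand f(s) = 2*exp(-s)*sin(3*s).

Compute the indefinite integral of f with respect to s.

Differentiate the proposed F(s) back; it has to land on f(s) exactly.
Check: d/ds[(-sin(3*s) - 3*cos(3*s))*exp(-s)/5] = 2*exp(-s)*sin(3*s) = f(s).

F(s) = (-sin(3*s) - 3*cos(3*s))*exp(-s)/5 + C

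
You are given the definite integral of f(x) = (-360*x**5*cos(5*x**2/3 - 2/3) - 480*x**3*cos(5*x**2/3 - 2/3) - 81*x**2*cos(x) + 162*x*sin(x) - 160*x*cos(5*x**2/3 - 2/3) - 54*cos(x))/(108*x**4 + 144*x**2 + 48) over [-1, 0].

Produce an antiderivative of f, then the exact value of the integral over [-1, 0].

Antiderivative: F(x) = (-12*x**2*sin(5*x**2/3 - 2/3) - 9*sin(x) - 8*sin(5*x**2/3 - 2/3))/(12*x**2 + 8); value = 11*sin(1)/20 + sin(2/3)

A first test for any F(x): its x-derivative must equal f(x) identically.
F(x) = (-12*x**2*sin(5*x**2/3 - 2/3) - 9*sin(x) - 8*sin(5*x**2/3 - 2/3))/(12*x**2 + 8) is an antiderivative of f.
Check: d/dx[(-12*x**2*sin(5*x**2/3 - 2/3) - 9*sin(x) - 8*sin(5*x**2/3 - 2/3))/(12*x**2 + 8)] = (-360*x**5*cos(5*x**2/3 - 2/3) - 480*x**3*cos(5*x**2/3 - 2/3) - 81*x**2*cos(x) + 162*x*sin(x) - 160*x*cos(5*x**2/3 - 2/3) - 54*cos(x))/(108*x**4 + 144*x**2 + 48) = f(x).
F(0) = sin(2/3); F(-1) = -11*sin(1)/20.
Integral = F(0) - F(-1) = 11*sin(1)/20 + sin(2/3).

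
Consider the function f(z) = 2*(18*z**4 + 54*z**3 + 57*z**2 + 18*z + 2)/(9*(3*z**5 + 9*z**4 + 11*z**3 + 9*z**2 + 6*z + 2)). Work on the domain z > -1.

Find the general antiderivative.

Check any antiderivative F(z) by computing F'(z) and comparing it with f(z).
Check: d/dz[(6*z**2*log(3*z**2/2 + 1) + 12*z*log(3*z**2/2 + 1) + 6*log(3*z**2/2 + 1) - 1)/(9*(z + 1)**2)] = (36*z**4 + 108*z**3 + 114*z**2 + 36*z + 4)/(27*z**5 + 81*z**4 + 99*z**3 + 81*z**2 + 54*z + 18), which equals f(z).

F(z) = (6*z**2*log(3*z**2/2 + 1) + 12*z*log(3*z**2/2 + 1) + 6*log(3*z**2/2 + 1) - 1)/(9*(z + 1)**2) + C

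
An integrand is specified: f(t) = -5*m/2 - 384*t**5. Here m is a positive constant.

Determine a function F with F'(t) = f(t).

Check any antiderivative F(t) by computing F'(t) and comparing it with f(t).
Check: d/dt[-t*(5*m + 128*t**5)/2] = -5*m/2 - 384*t**5 = f(t).

An antiderivative is F(t) = -t*(5*m + 128*t**5)/2.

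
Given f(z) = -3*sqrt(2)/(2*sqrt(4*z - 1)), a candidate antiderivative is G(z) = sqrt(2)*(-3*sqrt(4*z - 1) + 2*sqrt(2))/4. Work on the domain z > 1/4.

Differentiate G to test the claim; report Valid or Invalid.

Valid - the claim checks out under differentiation.

d/dz[G] = -3*sqrt(2)/(2*sqrt(4*z - 1))
This equals f(z) exactly, so the claim holds.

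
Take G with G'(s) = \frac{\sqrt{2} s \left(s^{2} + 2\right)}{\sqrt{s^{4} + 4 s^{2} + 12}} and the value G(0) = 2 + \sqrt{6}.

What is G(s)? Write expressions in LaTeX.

G(s) = \frac{\sqrt{2} \left(\sqrt{s^{4} + 4 s^{2} + 12} + 2 \sqrt{2}\right)}{2}

G'(s) matches the chain-rule pattern g'(h)*h' with inner function h(s) = \frac{s^{4}}{2} + 2 s^{2} + 6; substituting u = h(s) collapses the integral.
A general antiderivative is \sqrt{\frac{s^{4}}{2} + 2 s^{2} + 6} + C.
The condition gives C = 2 + \sqrt{6} - (\sqrt{6}) = 2.
So G(s) = \frac{\sqrt{2} \left(\sqrt{s^{4} + 4 s^{2} + 12} + 2 \sqrt{2}\right)}{2}.
Check: d/ds[\frac{\sqrt{2} \left(\sqrt{s^{4} + 4 s^{2} + 12} + 2 \sqrt{2}\right)}{2}] = \frac{\sqrt{2} s^{3} + 2 \sqrt{2} s}{\sqrt{s^{4} + 4 s^{2} + 12}}, which equals G'(s).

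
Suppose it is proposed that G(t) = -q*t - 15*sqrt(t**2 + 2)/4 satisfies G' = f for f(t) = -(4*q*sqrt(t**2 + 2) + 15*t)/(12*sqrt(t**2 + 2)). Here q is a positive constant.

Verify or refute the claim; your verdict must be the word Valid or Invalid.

Invalid: d/dt[G] - f = (-4*q*sqrt(t**2 + 2) - 15*t)/(6*sqrt(t**2 + 2)), which is not 0.

d/dt[G] = (-4*q*sqrt(t**2 + 2) - 15*t)/(4*sqrt(t**2 + 2))
d/dt[G] - f(t) = (-4*q*sqrt(t**2 + 2) - 15*t)/(6*sqrt(t**2 + 2)) != 0.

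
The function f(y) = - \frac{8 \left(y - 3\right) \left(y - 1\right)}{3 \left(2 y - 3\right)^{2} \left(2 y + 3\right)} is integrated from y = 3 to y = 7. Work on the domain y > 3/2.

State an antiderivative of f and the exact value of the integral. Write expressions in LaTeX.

The denominator factors as 3 \left(2 y - 3\right)^{2} \left(2 y + 3\right); partial fractions split f into directly integrable pieces: - \frac{5}{6 \left(2 y + 3\right)} + \frac{1}{6 \left(2 y - 3\right)} + \frac{1}{3 \left(2 y - 3\right)^{2}}.
F(y) = \frac{\left(2 y - 3\right) \log{\left(y - \frac{3}{2} \right)} - 5 \left(2 y - 3\right) \log{\left(y + \frac{3}{2} \right)} - 2}{12 \left(2 y - 3\right)} is an antiderivative of f.
Check: d/dy[\frac{\left(2 y - 3\right) \log{\left(y - \frac{3}{2} \right)} - 5 \left(2 y - 3\right) \log{\left(y + \frac{3}{2} \right)} - 2}{12 \left(2 y - 3\right)}] = \frac{- 8 y^{2} + 32 y - 24}{24 y^{3} - 36 y^{2} - 54 y + 81}, which equals f(y).
F(7) = - \frac{5 \log{\left(\frac{17}{2} \right)}}{12} - \frac{1}{66} + \frac{\log{\left(\frac{11}{2} \right)}}{12}; F(3) = - \frac{5 \log{\left(\frac{9}{2} \right)}}{12} - \frac{1}{18} + \frac{\log{\left(\frac{3}{2} \right)}}{12}.
Integral = F(7) - F(3) = - \frac{5 \log{\left(\frac{17}{2} \right)}}{12} - \frac{\log{\left(\frac{3}{2} \right)}}{12} + \frac{4}{99} + \frac{\log{\left(\frac{11}{2} \right)}}{12} + \frac{5 \log{\left(\frac{9}{2} \right)}}{12}.

Antiderivative: F(y) = \frac{\left(2 y - 3\right) \log{\left(y - \frac{3}{2} \right)} - 5 \left(2 y - 3\right) \log{\left(y + \frac{3}{2} \right)} - 2}{12 \left(2 y - 3\right)}; value = - \frac{5 \log{\left(\frac{17}{2} \right)}}{12} - \frac{\log{\left(\frac{3}{2} \right)}}{12} + \frac{4}{99} + \frac{\log{\left(\frac{11}{2} \right)}}{12} + \frac{5 \log{\left(\frac{9}{2} \right)}}{12}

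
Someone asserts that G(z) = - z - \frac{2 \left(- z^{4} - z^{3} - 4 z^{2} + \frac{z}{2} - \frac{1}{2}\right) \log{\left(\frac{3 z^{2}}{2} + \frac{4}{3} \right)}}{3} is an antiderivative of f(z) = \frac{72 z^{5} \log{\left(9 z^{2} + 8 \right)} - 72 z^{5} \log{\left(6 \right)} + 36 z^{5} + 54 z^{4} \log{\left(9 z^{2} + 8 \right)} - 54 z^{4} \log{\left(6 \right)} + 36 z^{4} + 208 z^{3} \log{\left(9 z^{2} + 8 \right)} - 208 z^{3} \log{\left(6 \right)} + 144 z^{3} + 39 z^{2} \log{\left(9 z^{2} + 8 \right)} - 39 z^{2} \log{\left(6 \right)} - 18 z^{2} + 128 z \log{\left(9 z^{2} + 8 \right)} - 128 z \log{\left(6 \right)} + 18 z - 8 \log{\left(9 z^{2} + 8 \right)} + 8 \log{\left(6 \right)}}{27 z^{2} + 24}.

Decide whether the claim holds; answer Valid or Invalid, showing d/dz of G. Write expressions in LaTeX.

d/dz[G] = \frac{72 z^{5} \log{\left(9 z^{2} + 8 \right)} - 72 z^{5} \log{\left(6 \right)} + 36 z^{5} + 54 z^{4} \log{\left(9 z^{2} + 8 \right)} - 54 z^{4} \log{\left(6 \right)} + 36 z^{4} + 208 z^{3} \log{\left(9 z^{2} + 8 \right)} - 208 z^{3} \log{\left(6 \right)} + 144 z^{3} + 39 z^{2} \log{\left(9 z^{2} + 8 \right)} - 39 z^{2} \log{\left(6 \right)} - 45 z^{2} + 128 z \log{\left(9 z^{2} + 8 \right)} - 128 z \log{\left(6 \right)} + 18 z - 8 \log{\left(9 z^{2} + 8 \right)} - 24 + 8 \log{\left(6 \right)}}{27 z^{2} + 24}
d/dz[G] - f(z) = -1 != 0.

Invalid: d/dz[G] - f = -1, which is not 0.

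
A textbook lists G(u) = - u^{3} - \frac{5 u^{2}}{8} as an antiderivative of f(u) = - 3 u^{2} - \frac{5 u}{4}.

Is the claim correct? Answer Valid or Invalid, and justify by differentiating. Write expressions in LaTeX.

Valid. The derivative of G reproduces f.

d/du[G] = - 3 u^{2} - \frac{5 u}{4}
This equals f(u) exactly, so the claim holds.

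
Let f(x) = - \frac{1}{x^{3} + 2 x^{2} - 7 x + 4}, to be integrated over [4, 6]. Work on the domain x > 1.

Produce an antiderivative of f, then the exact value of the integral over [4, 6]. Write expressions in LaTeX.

Antiderivative: F(x) = \frac{\left(x - 1\right) \log{\left(x - 1 \right)} - \left(x - 1\right) \log{\left(x + 4 \right)} + 5}{25 \left(x - 1\right)}; value = - \frac{\log{\left(10 \right)}}{25} - \frac{\log{\left(3 \right)}}{25} - \frac{2}{75} + \frac{\log{\left(5 \right)}}{25} + \frac{\log{\left(8 \right)}}{25}

The denominator factors as \left(x - 1\right)^{2} \left(x + 4\right); partial fractions split f into directly integrable pieces: - \frac{1}{25 \left(x + 4\right)} + \frac{1}{25 \left(x - 1\right)} - \frac{1}{5 \left(x - 1\right)^{2}}.
F(x) = \frac{\left(x - 1\right) \log{\left(x - 1 \right)} - \left(x - 1\right) \log{\left(x + 4 \right)} + 5}{25 \left(x - 1\right)} is an antiderivative of f.
Check: d/dx[\frac{\left(x - 1\right) \log{\left(x - 1 \right)} - \left(x - 1\right) \log{\left(x + 4 \right)} + 5}{25 \left(x - 1\right)}] = - \frac{1}{x^{3} + 2 x^{2} - 7 x + 4} = f(x).
F(6) = - \frac{\log{\left(10 \right)}}{25} + \frac{1}{25} + \frac{\log{\left(5 \right)}}{25}; F(4) = - \frac{\log{\left(8 \right)}}{25} + \frac{\log{\left(3 \right)}}{25} + \frac{1}{15}.
Integral = F(6) - F(4) = - \frac{\log{\left(10 \right)}}{25} - \frac{\log{\left(3 \right)}}{25} - \frac{2}{75} + \frac{\log{\left(5 \right)}}{25} + \frac{\log{\left(8 \right)}}{25}.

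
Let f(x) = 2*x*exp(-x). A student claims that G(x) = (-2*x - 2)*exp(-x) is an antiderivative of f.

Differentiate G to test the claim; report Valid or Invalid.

Valid - the claim checks out under differentiation.

d/dx[G] = 2*x*exp(-x)
This equals f(x) exactly, so the claim holds.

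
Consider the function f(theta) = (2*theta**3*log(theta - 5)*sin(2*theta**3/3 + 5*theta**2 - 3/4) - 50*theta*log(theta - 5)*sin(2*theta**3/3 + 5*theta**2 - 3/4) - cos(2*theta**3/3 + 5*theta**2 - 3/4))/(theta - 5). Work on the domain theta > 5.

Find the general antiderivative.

f has the shape u'v + uv' for u = -cos(2*theta**3/3 + 5*theta**2 - 3/4) and v = log(theta - 5) — it is the derivative of the product u*v.
Check: d/dtheta[-log(theta - 5)*cos(2*theta**3/3 + 5*theta**2 - 3/4)] = (2*theta**3*log(theta - 5)*sin(2*theta**3/3 + 5*theta**2 - 3/4) - 50*theta*log(theta - 5)*sin(2*theta**3/3 + 5*theta**2 - 3/4) - cos(2*theta**3/3 + 5*theta**2 - 3/4))/(theta - 5) = f(theta).

F(theta) = -log(theta - 5)*cos(2*theta**3/3 + 5*theta**2 - 3/4) + C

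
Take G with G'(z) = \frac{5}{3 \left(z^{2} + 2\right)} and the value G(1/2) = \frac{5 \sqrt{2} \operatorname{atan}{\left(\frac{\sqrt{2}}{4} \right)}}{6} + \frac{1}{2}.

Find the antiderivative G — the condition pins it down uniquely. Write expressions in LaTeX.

G(z) = \frac{5 \sqrt{2} \operatorname{atan}{\left(\frac{\sqrt{2} z}{2} \right)} + 3}{6}

Differentiate the proposed G(z) back; it has to land on the given G'(z).
A general antiderivative is \frac{5 \sqrt{2} \operatorname{atan}{\left(\frac{\sqrt{2} z}{2} \right)}}{6} + C.
The condition gives C = \frac{5 \sqrt{2} \operatorname{atan}{\left(\frac{\sqrt{2}}{4} \right)}}{6} + \frac{1}{2} - (\frac{5 \sqrt{2} \operatorname{atan}{\left(\frac{\sqrt{2}}{4} \right)}}{6}) = \frac{1}{2}.
So G(z) = \frac{5 \sqrt{2} \operatorname{atan}{\left(\frac{\sqrt{2} z}{2} \right)} + 3}{6}.
Check: d/dz[\frac{5 \sqrt{2} \operatorname{atan}{\left(\frac{\sqrt{2} z}{2} \right)} + 3}{6}] = \frac{5}{3 z^{2} + 6}, which equals G'(z).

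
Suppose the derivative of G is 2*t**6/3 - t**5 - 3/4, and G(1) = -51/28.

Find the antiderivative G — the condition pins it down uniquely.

G(t) = 2*t**7/21 - t**6/6 - 3*t/4 - 1

The integrand splits into summands that can be handled one at a time.
A general antiderivative is 2*t**7/21 - t**6/6 - 3*t/4 + C.
The condition gives C = -51/28 - (-23/28) = -1.
So G(t) = 2*t**7/21 - t**6/6 - 3*t/4 - 1.
Check: d/dt[2*t**7/21 - t**6/6 - 3*t/4 - 1] = 2*t**6/3 - t**5 - 3/4 = G'(t).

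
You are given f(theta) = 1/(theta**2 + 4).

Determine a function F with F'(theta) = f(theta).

A candidate is checked by its d/dtheta: the result must match f(theta).
Check: d/dtheta[atan(theta/2)/2] = 1/(theta**2 + 4) = f(theta).

An antiderivative is F(theta) = atan(theta/2)/2.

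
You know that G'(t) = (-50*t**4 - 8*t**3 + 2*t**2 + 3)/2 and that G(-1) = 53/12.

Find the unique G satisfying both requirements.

G(t) = -5*t**5 - t**4 + t**3/3 + 3*t/2 + 9/4

Recover the given G'(t) by differentiating a candidate G(t); any mismatch rules it out.
A general antiderivative is -5*t**5 - t**4 + t**3/3 + 3*t/2 + 5/4 + C.
The condition gives C = 53/12 - (41/12) = 1.
So G(t) = -5*t**5 - t**4 + t**3/3 + 3*t/2 + 9/4.
Check: d/dt[-5*t**5 - t**4 + t**3/3 + 3*t/2 + 9/4] = -25*t**4 - 4*t**3 + t**2 + 3/2, which equals G'(t).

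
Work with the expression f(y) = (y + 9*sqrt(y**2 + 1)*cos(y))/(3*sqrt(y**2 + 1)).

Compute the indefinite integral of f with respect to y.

Any candidate F(y) must reproduce f(y) exactly when differentiated.
Check: d/dy[(sqrt(y**2 + 1) + 9*sin(y))/3] = (y + 9*sqrt(y**2 + 1)*cos(y))/(3*sqrt(y**2 + 1)) = f(y).

F(y) = (sqrt(y**2 + 1) + 9*sin(y))/3 + C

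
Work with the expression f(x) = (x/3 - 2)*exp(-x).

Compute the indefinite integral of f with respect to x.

F(x) = (5 - x)*exp(-x)/3 + C

Recognize the product-rule pattern: f = u'v + uv' with u = 5/3 - x/3, v = exp(-x), so integration by parts undoes it.
Check: d/dx[(5 - x)*exp(-x)/3] = (x - 6)*exp(-x)/3, which equals f(x).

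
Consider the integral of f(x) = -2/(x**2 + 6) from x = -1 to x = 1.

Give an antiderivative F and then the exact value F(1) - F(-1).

Antiderivative: F(x) = -sqrt(6)*atan(sqrt(6)*x/6)/3; value = -2*sqrt(6)*atan(sqrt(6)/6)/3

Check any antiderivative F(x) by computing F'(x) and comparing it with f(x).
F(x) = -sqrt(6)*atan(sqrt(6)*x/6)/3 is an antiderivative of f.
Check: d/dx[-sqrt(6)*atan(sqrt(6)*x/6)/3] = -2/(x**2 + 6) = f(x).
F(1) = -sqrt(6)*atan(sqrt(6)/6)/3; F(-1) = sqrt(6)*atan(sqrt(6)/6)/3.
Integral = F(1) - F(-1) = -2*sqrt(6)*atan(sqrt(6)/6)/3.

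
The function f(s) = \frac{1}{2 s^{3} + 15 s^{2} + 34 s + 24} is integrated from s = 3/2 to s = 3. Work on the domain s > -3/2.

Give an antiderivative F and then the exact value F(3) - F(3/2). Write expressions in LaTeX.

Antiderivative: F(s) = \frac{2 \log{\left(s + \frac{3}{2} \right)}}{5} - \frac{\log{\left(s + 2 \right)}}{2} + \frac{\log{\left(s + 4 \right)}}{10}; value = - \frac{\log{\left(5 \right)}}{2} - \frac{2 \log{\left(3 \right)}}{5} - \frac{\log{\left(\frac{11}{2} \right)}}{10} + \frac{\log{\left(7 \right)}}{10} + \frac{2 \log{\left(\frac{9}{2} \right)}}{5} + \frac{\log{\left(\frac{7}{2} \right)}}{2}

Factor the denominator (\left(s + 2\right) \left(s + 4\right) \left(2 s + 3\right)) and decompose: f = \frac{4}{5 \left(2 s + 3\right)} + \frac{1}{10 \left(s + 4\right)} - \frac{1}{2 \left(s + 2\right)}; each piece integrates to a log, atan, or power term.
F(s) = \frac{2 \log{\left(s + \frac{3}{2} \right)}}{5} - \frac{\log{\left(s + 2 \right)}}{2} + \frac{\log{\left(s + 4 \right)}}{10} is an antiderivative of f.
Check: d/ds[\frac{2 \log{\left(s + \frac{3}{2} \right)}}{5} - \frac{\log{\left(s + 2 \right)}}{2} + \frac{\log{\left(s + 4 \right)}}{10}] = \frac{1}{2 s^{3} + 15 s^{2} + 34 s + 24} = f(s).
F(3) = - \frac{\log{\left(5 \right)}}{2} + \frac{\log{\left(7 \right)}}{10} + \frac{2 \log{\left(\frac{9}{2} \right)}}{5}; F(3/2) = - \frac{\log{\left(\frac{7}{2} \right)}}{2} + \frac{\log{\left(\frac{11}{2} \right)}}{10} + \frac{2 \log{\left(3 \right)}}{5}.
Integral = F(3) - F(3/2) = - \frac{\log{\left(5 \right)}}{2} - \frac{2 \log{\left(3 \right)}}{5} - \frac{\log{\left(\frac{11}{2} \right)}}{10} + \frac{\log{\left(7 \right)}}{10} + \frac{2 \log{\left(\frac{9}{2} \right)}}{5} + \frac{\log{\left(\frac{7}{2} \right)}}{2}.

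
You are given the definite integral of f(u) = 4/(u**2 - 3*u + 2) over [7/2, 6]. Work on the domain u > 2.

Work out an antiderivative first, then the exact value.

The denominator factors as (u - 2)*(u - 1); partial fractions split f into directly integrable pieces: -4/(u - 1) + 4/(u - 2).
F(u) = 4*log(u - 2) - 4*log(u - 1) is an antiderivative of f.
Check: d/du[4*log(u - 2) - 4*log(u - 1)] = 4/(u**2 - 3*u + 2) = f(u).
F(6) = -4*log(5) + 4*log(4); F(7/2) = -4*log(5/2) + 4*log(3/2).
Integral = F(6) - F(7/2) = -4*log(5) - 4*log(3/2) + 4*log(5/2) + 4*log(4).

Antiderivative: F(u) = 4*log(u - 2) - 4*log(u - 1); value = -4*log(5) - 4*log(3/2) + 4*log(5/2) + 4*log(4)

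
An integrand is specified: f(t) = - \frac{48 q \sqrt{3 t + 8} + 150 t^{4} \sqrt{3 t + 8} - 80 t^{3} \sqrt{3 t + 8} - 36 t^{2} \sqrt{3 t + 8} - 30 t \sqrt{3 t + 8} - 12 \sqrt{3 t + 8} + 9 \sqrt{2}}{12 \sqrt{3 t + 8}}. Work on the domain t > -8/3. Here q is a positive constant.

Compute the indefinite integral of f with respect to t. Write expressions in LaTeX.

F(t) = \frac{- 48 q t - 30 t^{5} + 20 t^{4} + 12 t^{3} + 15 t^{2} + 12 t - 6 \sqrt{2} \sqrt{3 t + 8} - 18}{12} + C

Recover f(t) by differentiating a candidate F(t); any mismatch rules it out.
Check: d/dt[\frac{- 48 q t - 30 t^{5} + 20 t^{4} + 12 t^{3} + 15 t^{2} + 12 t - 6 \sqrt{2} \sqrt{3 t + 8} - 18}{12}] = \frac{- 48 q \sqrt{3 t + 8} - 150 t^{4} \sqrt{3 t + 8} + 80 t^{3} \sqrt{3 t + 8} + 36 t^{2} \sqrt{3 t + 8} + 30 t \sqrt{3 t + 8} + 12 \sqrt{3 t + 8} - 9 \sqrt{2}}{12 \sqrt{3 t + 8}}, which equals f(t).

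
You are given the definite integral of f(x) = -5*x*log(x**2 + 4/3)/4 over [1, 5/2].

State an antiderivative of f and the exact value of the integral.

An antiderivative F(x) passes only if d/dx[F] lands on f(x) exactly.
F(x) = -5*x**2*log(x**2 + 4/3)/8 + 5*x**2/8 - 5*log(3*x**2 + 4)/6 is an antiderivative of f.
Check: d/dx[-5*x**2*log(x**2 + 4/3)/8 + 5*x**2/8 - 5*log(3*x**2 + 4)/6] = -5*x*log(x**2 + 4/3)/4 = f(x).
F(5/2) = -125*log(91/12)/32 - 5*log(91/4)/6 + 125/32; F(1) = -5*log(7)/6 - 5*log(7/3)/8 + 5/8.
Integral = F(5/2) - F(1) = -125*log(91/12)/32 - 5*log(91/4)/6 + 5*log(7/3)/8 + 5*log(7)/6 + 105/32.

Antiderivative: F(x) = -5*x**2*log(x**2 + 4/3)/8 + 5*x**2/8 - 5*log(3*x**2 + 4)/6; value = -125*log(91/12)/32 - 5*log(91/4)/6 + 5*log(7/3)/8 + 5*log(7)/6 + 105/32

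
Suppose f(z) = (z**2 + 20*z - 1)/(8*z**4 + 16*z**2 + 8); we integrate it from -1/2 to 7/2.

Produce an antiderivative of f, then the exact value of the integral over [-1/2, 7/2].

Recognize the product-rule pattern: f = u'v + uv' with u = 1/(2*z**2 + 2), v = -z/4 - 5/2, so integration by parts undoes it.
F(z) = (-z - 10)/(8*(z**2 + 1)) is an antiderivative of f.
Check: d/dz[(-z - 10)/(8*(z**2 + 1))] = (z**2 + 20*z - 1)/(8*z**4 + 16*z**2 + 8) = f(z).
F(7/2) = -27/212; F(-1/2) = -19/20.
Integral = F(7/2) - F(-1/2) = 218/265.

Antiderivative: F(z) = (-z - 10)/(8*(z**2 + 1)); value = 218/265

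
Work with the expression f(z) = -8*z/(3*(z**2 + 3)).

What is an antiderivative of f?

The substitution u = 2*z**2 + 6 works: f is exactly (dF/du)*(du/dz) for that inner function.
Check: d/dz[-4*log(2*z**2 + 6)/3] = -8*z/(3*z**2 + 9), which equals f(z).

An antiderivative is F(z) = -4*log(2*z**2 + 6)/3.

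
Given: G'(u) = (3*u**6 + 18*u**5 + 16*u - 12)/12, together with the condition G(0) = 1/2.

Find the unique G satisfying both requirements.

G(u) = u**7/28 + u**6/4 + 2*u**2/3 - u + 1/2

A candidate passes only if d/du[G] lands on the given G'(u) exactly.
A general antiderivative is u**7/28 + u**6/4 + 2*u**2/3 - u + C.
The condition gives C = 1/2 - (0) = 1/2.
So G(u) = u**7/28 + u**6/4 + 2*u**2/3 - u + 1/2.
Check: d/du[u**7/28 + u**6/4 + 2*u**2/3 - u + 1/2] = u**6/4 + 3*u**5/2 + 4*u/3 - 1, which equals G'(u).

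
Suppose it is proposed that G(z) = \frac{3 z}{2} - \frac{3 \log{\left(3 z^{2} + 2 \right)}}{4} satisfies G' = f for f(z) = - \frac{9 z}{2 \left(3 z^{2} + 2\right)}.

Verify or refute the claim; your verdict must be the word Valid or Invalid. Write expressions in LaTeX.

Invalid: d/dz[G] - f = \frac{3}{2}, which is not 0.

d/dz[G] = \frac{9 z^{2} - 9 z + 6}{6 z^{2} + 4}
d/dz[G] - f(z) = \frac{3}{2} != 0.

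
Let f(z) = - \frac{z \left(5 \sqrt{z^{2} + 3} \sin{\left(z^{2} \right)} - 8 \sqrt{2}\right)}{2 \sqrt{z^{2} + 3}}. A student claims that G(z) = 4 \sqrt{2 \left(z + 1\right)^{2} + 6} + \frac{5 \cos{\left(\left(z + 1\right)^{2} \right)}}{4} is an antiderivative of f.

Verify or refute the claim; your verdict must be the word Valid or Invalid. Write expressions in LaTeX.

Invalid: d/dz[G] - f = \frac{5 z \sqrt{z^{2} + 3} \sqrt{z^{2} + 2 z + 4} \sin{\left(z^{2} \right)} - 5 z \sqrt{z^{2} + 3} \sqrt{z^{2} + 2 z + 4} \sin{\left(z^{2} + 2 z + 1 \right)} + 8 \sqrt{2} z \sqrt{z^{2} + 3} - 8 \sqrt{2} z \sqrt{z^{2} + 2 z + 4} - 5 \sqrt{z^{2} + 3} \sqrt{z^{2} + 2 z + 4} \sin{\left(z^{2} + 2 z + 1 \right)} + 8 \sqrt{2} \sqrt{z^{2} + 3}}{2 \sqrt{z^{2} + 3} \sqrt{z^{2} + 2 z + 4}}, which is not 0.

d/dz[G] = \frac{- 5 z \sqrt{z^{2} + 2 z + 4} \sin{\left(z^{2} + 2 z + 1 \right)} + 8 \sqrt{2} z - 5 \sqrt{z^{2} + 2 z + 4} \sin{\left(z^{2} + 2 z + 1 \right)} + 8 \sqrt{2}}{2 \sqrt{z^{2} + 2 z + 4}}
d/dz[G] - f(z) = \frac{5 z \sqrt{z^{2} + 3} \sqrt{z^{2} + 2 z + 4} \sin{\left(z^{2} \right)} - 5 z \sqrt{z^{2} + 3} \sqrt{z^{2} + 2 z + 4} \sin{\left(z^{2} + 2 z + 1 \right)} + 8 \sqrt{2} z \sqrt{z^{2} + 3} - 8 \sqrt{2} z \sqrt{z^{2} + 2 z + 4} - 5 \sqrt{z^{2} + 3} \sqrt{z^{2} + 2 z + 4} \sin{\left(z^{2} + 2 z + 1 \right)} + 8 \sqrt{2} \sqrt{z^{2} + 3}}{2 \sqrt{z^{2} + 3} \sqrt{z^{2} + 2 z + 4}} != 0.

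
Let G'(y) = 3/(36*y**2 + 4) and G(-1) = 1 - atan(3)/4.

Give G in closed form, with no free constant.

Any candidate G(y) must reproduce the stated G'(y) exactly.
A general antiderivative is atan(3*y)/4 + C.
The condition gives C = 1 - atan(3)/4 - (-atan(3)/4) = 1.
So G(y) = atan(3*y)/4 + 1.
Check: d/dy[atan(3*y)/4 + 1] = 3/(36*y**2 + 4) = G'(y).

G(y) = atan(3*y)/4 + 1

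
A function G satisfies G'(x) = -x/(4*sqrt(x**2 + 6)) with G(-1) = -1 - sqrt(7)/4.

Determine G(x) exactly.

G'(x) matches the chain-rule pattern g'(h)*h' with inner function h(x) = x**2 + 6; substituting u = h(x) collapses the integral.
A general antiderivative is -sqrt(x**2 + 6)/4 + C.
The condition gives C = -1 - sqrt(7)/4 - (-sqrt(7)/4) = -1.
So G(x) = (-sqrt(x**2 + 6) - 4)/4.
Check: d/dx[(-sqrt(x**2 + 6) - 4)/4] = -x/(4*sqrt(x**2 + 6)) = G'(x).

G(x) = (-sqrt(x**2 + 6) - 4)/4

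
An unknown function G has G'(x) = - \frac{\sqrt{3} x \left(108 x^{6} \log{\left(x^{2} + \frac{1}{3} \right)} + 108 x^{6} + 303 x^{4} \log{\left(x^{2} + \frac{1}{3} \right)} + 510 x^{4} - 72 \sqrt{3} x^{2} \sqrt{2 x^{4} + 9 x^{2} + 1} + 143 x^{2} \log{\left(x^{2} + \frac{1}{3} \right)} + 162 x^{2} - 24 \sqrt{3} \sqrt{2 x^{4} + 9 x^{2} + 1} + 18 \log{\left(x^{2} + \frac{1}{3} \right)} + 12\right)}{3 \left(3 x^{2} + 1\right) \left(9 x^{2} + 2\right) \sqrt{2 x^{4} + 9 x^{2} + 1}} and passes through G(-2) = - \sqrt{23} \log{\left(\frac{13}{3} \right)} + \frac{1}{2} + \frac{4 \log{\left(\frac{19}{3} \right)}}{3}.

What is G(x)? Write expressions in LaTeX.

The proposed G(x) is checked by its d/dx: the result must match the given G'(x).
A general antiderivative is - \sqrt{\frac{2 x^{4}}{3} + 3 x^{2} + \frac{1}{3}} \log{\left(x^{2} + \frac{1}{3} \right)} + \frac{4 \log{\left(\frac{3 x^{2}}{2} + \frac{1}{3} \right)}}{3} + C.
The condition gives C = - \sqrt{23} \log{\left(\frac{13}{3} \right)} + \frac{1}{2} + \frac{4 \log{\left(\frac{19}{3} \right)}}{3} - (- \sqrt{23} \log{\left(\frac{13}{3} \right)} + \frac{4 \log{\left(\frac{19}{3} \right)}}{3}) = \frac{1}{2}.
So G(x) = - \sqrt{\frac{2 x^{4}}{3} + 3 x^{2} + \frac{1}{3}} \log{\left(x^{2} + \frac{1}{3} \right)} + \frac{4 \log{\left(\frac{3 x^{2}}{2} + \frac{1}{3} \right)}}{3} + \frac{1}{2}.
Check: d/dx[- \sqrt{\frac{2 x^{4}}{3} + 3 x^{2} + \frac{1}{3}} \log{\left(x^{2} + \frac{1}{3} \right)} + \frac{4 \log{\left(\frac{3 x^{2}}{2} + \frac{1}{3} \right)}}{3} + \frac{1}{2}] = \frac{- 108 x^{7} \log{\left(x^{2} + \frac{1}{3} \right)} - 108 x^{7} - 303 x^{5} \log{\left(x^{2} + \frac{1}{3} \right)} - 510 x^{5} + 72 \sqrt{3} x^{3} \sqrt{2 x^{4} + 9 x^{2} + 1} - 143 x^{3} \log{\left(x^{2} + \frac{1}{3} \right)} - 162 x^{3} + 24 \sqrt{3} x \sqrt{2 x^{4} + 9 x^{2} + 1} - 18 x \log{\left(x^{2} + \frac{1}{3} \right)} - 12 x}{27 \sqrt{3} x^{4} \sqrt{2 x^{4} + 9 x^{2} + 1} + 15 \sqrt{3} x^{2} \sqrt{2 x^{4} + 9 x^{2} + 1} + 2 \sqrt{3} \sqrt{2 x^{4} + 9 x^{2} + 1}}, which equals G'(x).

G(x) = - \sqrt{\frac{2 x^{4}}{3} + 3 x^{2} + \frac{1}{3}} \log{\left(x^{2} + \frac{1}{3} \right)} + \frac{4 \log{\left(\frac{3 x^{2}}{2} + \frac{1}{3} \right)}}{3} + \frac{1}{2}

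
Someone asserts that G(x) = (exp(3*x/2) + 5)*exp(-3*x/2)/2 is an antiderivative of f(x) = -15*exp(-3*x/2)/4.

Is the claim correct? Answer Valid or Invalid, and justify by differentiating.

d/dx[G] = -15*exp(-3*x/2)/4
This equals f(x) exactly, so the claim holds.

Valid - differentiating G returns exactly f.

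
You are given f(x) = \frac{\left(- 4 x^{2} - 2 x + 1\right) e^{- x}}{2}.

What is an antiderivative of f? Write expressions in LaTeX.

An antiderivative is F(x) = \frac{\left(4 x^{2} + 10 x + 9\right) e^{- x}}{2}.

f has the shape u'v + uv' for u = 2 x^{2} + 5 x + \frac{9}{2} and v = e^{- x} — it is the derivative of the product u*v.
Check: d/dx[\frac{\left(4 x^{2} + 10 x + 9\right) e^{- x}}{2}] = \frac{\left(- 4 x^{2} - 2 x + 1\right) e^{- x}}{2} = f(x).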